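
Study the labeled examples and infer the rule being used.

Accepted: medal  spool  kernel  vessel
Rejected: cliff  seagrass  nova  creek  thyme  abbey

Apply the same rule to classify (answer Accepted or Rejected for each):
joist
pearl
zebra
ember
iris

Rejected, Accepted, Rejected, Rejected, Rejected

Comparing the two groups points to one rule — ends with 'l'.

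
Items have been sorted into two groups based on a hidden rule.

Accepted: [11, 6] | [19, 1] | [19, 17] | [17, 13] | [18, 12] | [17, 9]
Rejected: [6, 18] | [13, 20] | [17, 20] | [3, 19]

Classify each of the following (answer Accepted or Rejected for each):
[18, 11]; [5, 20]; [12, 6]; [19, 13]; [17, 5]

The simplest hypothesis consistent with all the labels is: first > second.
[18, 11]: 18 > 11, satisfies this → Accepted.
[5, 20]: 5 < 20, fails this test → Rejected.
[12, 6]: 12 > 6, satisfies this → Accepted.
[19, 13]: 19 > 13, satisfies this → Accepted.
[17, 5]: 17 > 5, satisfies this → Accepted.

Accepted, Rejected, Accepted, Accepted, Accepted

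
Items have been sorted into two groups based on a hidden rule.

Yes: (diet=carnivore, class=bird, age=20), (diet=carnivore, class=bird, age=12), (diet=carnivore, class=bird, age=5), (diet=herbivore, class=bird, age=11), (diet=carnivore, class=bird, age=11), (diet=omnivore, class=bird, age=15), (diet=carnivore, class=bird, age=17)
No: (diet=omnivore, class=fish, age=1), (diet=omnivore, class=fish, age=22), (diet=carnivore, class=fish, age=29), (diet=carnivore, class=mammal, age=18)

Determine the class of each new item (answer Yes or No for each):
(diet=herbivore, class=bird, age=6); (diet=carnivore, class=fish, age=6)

A rule that fits every label: class is bird — true of each 'Yes' example, false of each 'No' one.

Yes, No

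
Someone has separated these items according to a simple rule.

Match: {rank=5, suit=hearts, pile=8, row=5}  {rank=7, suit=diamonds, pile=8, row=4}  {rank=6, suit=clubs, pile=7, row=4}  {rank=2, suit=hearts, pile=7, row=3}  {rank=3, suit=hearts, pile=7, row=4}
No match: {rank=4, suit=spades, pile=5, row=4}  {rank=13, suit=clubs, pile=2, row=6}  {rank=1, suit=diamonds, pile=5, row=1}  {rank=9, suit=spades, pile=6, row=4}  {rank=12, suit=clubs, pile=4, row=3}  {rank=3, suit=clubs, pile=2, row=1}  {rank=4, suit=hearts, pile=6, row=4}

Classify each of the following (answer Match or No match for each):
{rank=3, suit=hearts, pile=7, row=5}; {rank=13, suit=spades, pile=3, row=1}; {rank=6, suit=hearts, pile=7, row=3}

Match, No match, Match

The pattern is that an item is 'Match' exactly when: pile ≥ 7.
Match: {rank=3, suit=hearts, pile=7, row=5}, since pile = 7. No match: {rank=13, suit=spades, pile=3, row=1}, since pile = 3. Match: {rank=6, suit=hearts, pile=7, row=3}, since pile = 7.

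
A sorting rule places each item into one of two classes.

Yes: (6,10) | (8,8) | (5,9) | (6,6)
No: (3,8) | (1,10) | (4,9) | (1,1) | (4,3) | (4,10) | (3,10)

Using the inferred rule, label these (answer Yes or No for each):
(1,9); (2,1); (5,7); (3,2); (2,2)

No, No, Yes, No, No

The distinguishing property — first ≥ 5 — holds for all the 'Yes' cases and none of the 'No' cases.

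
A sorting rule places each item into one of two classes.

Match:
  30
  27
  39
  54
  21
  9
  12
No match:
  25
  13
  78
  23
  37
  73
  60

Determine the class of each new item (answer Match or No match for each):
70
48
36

The distinguishing property — multiple of 3 AND at most 54 — holds for all the 'Match' cases and none of the 'No match' cases.
70 → 70 = 3·23 + 1, 70 > 54 → No match.
48 → 48 = 3·16, 48 ≤ 54 → Match.
36 → 36 = 3·12, 36 ≤ 54 → Match.

No match, Match, Match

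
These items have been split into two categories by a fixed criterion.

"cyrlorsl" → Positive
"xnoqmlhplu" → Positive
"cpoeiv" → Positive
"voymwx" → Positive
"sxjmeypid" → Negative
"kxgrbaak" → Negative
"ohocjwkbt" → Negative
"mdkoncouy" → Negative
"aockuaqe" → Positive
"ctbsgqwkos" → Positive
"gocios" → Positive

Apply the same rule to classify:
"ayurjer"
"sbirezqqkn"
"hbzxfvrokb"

'Positive' ⟺ even length AND contains 'o'.
"ayurjer": Negative (length 7, no 'o'). "sbirezqqkn": Negative (length 10, no 'o'). "hbzxfvrokb": Positive (length 10, has 'o').

Negative, Negative, Positive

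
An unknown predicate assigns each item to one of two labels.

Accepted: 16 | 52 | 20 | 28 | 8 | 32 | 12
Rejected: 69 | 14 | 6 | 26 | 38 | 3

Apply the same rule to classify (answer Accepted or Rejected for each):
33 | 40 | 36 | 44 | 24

Rejected, Accepted, Accepted, Accepted, Accepted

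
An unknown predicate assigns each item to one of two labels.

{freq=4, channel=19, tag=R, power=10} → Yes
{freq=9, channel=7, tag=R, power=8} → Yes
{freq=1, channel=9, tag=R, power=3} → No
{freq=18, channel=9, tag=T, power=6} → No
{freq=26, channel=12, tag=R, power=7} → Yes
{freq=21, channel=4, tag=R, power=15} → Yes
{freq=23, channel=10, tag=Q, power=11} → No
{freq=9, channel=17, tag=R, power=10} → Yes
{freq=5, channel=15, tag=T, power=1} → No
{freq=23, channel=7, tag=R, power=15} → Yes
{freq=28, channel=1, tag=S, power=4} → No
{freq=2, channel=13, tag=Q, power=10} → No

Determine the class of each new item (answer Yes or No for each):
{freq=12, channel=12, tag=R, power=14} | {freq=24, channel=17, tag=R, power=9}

Rule: tag is R AND freq ≥ 2. This holds for each 'Yes' example and fails for each 'No' one.
{freq=12, channel=12, tag=R, power=14}: tag is R, freq = 12, checks out → Yes.
{freq=24, channel=17, tag=R, power=9}: tag is R, freq = 24, checks out → Yes.

Yes, Yes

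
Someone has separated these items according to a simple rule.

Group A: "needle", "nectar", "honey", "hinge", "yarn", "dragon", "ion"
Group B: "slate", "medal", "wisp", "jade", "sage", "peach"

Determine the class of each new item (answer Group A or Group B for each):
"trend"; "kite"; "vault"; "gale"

All 'Group A' examples share one property — contains 'n' — and every 'Group B' example lacks it.
"trend" → has 'n' → Group A.
"kite" → no 'n' → Group B.
"vault" → no 'n' → Group B.
"gale" → no 'n' → Group B.

Group A, Group B, Group B, Group B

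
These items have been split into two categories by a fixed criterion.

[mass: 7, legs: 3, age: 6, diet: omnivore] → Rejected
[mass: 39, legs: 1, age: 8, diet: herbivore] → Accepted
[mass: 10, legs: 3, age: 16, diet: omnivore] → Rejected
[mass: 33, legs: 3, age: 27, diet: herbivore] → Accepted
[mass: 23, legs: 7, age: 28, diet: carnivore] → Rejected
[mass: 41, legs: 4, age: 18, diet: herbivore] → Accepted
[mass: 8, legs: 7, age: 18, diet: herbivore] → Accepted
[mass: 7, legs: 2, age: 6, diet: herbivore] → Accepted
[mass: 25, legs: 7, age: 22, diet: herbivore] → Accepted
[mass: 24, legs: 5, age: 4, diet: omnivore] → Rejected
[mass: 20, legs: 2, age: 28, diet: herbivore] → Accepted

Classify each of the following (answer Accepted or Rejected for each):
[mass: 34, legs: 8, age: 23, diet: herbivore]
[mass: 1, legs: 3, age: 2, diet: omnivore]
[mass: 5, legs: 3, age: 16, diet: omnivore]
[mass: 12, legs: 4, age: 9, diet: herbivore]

Accepted, Rejected, Rejected, Accepted

Looking at the examples, the only property every 'Accepted' case has and every 'Rejected' case lacks is: diet is herbivore.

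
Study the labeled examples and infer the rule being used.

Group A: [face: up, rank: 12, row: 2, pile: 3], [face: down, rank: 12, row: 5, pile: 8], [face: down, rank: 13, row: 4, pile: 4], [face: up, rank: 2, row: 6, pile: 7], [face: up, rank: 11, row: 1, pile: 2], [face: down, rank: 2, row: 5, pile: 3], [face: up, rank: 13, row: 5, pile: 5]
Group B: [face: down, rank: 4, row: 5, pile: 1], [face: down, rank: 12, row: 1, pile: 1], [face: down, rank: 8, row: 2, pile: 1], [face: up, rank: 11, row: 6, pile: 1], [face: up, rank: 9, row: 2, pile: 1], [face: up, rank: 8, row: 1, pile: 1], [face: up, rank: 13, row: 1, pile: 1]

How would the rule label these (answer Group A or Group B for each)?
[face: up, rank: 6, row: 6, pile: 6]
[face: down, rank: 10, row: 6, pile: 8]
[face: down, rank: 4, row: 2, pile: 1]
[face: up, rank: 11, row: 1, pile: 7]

Group A, Group A, Group B, Group A

The pattern is that an item is 'Group A' exactly when: pile ≥ 2.
[face: up, rank: 6, row: 6, pile: 6]: pile = 6, checks out → Group A. [face: down, rank: 10, row: 6, pile: 8]: pile = 8, checks out → Group A. [face: down, rank: 4, row: 2, pile: 1]: pile = 1, does not satisfy this → Group B. [face: up, rank: 11, row: 1, pile: 7]: pile = 7, checks out → Group A.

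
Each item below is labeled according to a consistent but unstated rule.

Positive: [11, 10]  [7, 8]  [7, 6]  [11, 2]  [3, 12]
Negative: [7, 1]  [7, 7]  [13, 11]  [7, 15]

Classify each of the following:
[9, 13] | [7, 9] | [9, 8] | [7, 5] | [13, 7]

Negative, Negative, Positive, Negative, Negative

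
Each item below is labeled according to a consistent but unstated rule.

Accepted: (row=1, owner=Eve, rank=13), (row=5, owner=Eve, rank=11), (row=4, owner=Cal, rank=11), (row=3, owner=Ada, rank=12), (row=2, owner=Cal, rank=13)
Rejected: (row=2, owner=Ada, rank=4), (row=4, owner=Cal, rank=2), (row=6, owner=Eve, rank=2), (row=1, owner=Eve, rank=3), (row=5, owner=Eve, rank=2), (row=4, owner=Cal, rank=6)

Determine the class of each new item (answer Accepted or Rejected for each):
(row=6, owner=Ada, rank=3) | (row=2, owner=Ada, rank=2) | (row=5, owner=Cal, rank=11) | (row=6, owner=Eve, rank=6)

All 'Accepted' examples share one property — rank ≥ 11 — and every 'Rejected' example lacks it.
(row=6, owner=Ada, rank=3): Rejected (rank = 3).
(row=2, owner=Ada, rank=2): Rejected (rank = 2).
(row=5, owner=Cal, rank=11): Accepted (rank = 11).
(row=6, owner=Eve, rank=6): Rejected (rank = 6).

Rejected, Rejected, Accepted, Rejected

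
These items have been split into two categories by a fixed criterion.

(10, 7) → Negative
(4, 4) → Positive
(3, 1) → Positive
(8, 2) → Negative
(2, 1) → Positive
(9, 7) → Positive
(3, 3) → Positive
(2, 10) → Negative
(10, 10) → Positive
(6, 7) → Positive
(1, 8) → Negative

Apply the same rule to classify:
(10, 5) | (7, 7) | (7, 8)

Negative, Positive, Positive

Every 'Positive' example satisfies: |first − second| ≤ 2. None of the 'Negative' examples do.
(10, 5) — |10−5| = 5, hence Negative.
(7, 7) — |7−7| = 0, hence Positive.
(7, 8) — |7−8| = 1, hence Positive.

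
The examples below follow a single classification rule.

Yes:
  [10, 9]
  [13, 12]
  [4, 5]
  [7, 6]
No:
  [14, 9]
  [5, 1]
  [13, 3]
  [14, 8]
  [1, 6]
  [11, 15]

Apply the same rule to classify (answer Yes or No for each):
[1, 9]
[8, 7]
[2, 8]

No, Yes, No

The pattern is that an item is 'Yes' exactly when: |first − second| ≤ 1.
[1, 9]: |1−9| = 8, doesn't qualify → No.
[8, 7]: |8−7| = 1, qualifies → Yes.
[2, 8]: |2−8| = 6, doesn't qualify → No.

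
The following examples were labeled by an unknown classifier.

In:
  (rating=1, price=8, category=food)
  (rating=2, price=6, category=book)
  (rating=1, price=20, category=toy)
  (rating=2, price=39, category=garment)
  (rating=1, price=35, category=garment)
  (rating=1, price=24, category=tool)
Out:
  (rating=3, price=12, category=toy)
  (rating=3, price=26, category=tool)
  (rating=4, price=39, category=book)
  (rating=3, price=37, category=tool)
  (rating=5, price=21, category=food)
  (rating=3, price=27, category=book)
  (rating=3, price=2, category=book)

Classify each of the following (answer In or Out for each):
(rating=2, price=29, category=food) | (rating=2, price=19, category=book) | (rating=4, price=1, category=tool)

Every 'In' example satisfies: rating ≤ 2. None of the 'Out' examples do.
(rating=2, price=29, category=food): rating = 2 — has this property, so In.
(rating=2, price=19, category=book): rating = 2 — has this property, so In.
(rating=4, price=1, category=tool): rating = 4 — doesn't match, so Out.

In, In, Out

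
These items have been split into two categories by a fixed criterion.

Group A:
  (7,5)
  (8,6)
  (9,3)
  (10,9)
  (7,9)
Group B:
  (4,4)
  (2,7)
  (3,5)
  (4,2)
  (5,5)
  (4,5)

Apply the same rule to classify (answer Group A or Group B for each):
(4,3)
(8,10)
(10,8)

Group B, Group A, Group A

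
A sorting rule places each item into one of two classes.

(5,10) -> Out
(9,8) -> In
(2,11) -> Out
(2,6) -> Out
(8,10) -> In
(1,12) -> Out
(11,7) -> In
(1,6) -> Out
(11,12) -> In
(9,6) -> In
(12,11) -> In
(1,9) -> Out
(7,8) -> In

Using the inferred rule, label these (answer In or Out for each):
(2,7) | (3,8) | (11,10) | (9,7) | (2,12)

One predicate separates the groups cleanly: first ≥ 6.
(2,7) — first 2, hence Out.
(3,8) — first 3, hence Out.
(11,10) — first 11, hence In.
(9,7) — first 9, hence In.
(2,12) — first 2, hence Out.

Out, Out, In, In, Out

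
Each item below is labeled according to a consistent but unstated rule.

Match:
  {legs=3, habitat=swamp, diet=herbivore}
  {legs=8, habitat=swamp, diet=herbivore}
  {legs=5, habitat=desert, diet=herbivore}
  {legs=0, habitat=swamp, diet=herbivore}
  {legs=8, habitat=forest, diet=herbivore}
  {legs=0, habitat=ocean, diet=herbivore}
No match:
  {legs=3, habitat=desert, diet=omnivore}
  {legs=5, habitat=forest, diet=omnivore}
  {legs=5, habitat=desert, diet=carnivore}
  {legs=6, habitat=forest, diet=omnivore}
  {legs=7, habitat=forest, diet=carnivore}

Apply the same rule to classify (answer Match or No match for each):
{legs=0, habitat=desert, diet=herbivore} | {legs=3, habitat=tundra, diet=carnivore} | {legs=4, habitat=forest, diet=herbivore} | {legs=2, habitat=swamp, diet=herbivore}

Checking candidate rules against both groups, what survives is: diet is herbivore.
{legs=0, habitat=desert, diet=herbivore} — diet is herbivore, hence Match. {legs=3, habitat=tundra, diet=carnivore} — diet is carnivore, hence No match. {legs=4, habitat=forest, diet=herbivore} — diet is herbivore, hence Match. {legs=2, habitat=swamp, diet=herbivore} — diet is herbivore, hence Match.

Match, No match, Match, Match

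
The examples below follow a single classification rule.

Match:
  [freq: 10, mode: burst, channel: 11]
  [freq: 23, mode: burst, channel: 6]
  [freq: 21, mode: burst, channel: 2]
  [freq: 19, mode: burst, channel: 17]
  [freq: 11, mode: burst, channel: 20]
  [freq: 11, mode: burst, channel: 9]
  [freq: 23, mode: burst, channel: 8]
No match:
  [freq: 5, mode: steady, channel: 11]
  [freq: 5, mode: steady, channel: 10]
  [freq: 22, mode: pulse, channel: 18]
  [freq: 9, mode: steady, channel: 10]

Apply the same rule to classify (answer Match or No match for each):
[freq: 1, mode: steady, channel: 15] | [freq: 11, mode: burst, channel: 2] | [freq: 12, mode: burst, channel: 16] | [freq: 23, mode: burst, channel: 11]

A rule that fits every label: mode is burst — true of each 'Match' example, false of each 'No match' one.

No match, Match, Match, Match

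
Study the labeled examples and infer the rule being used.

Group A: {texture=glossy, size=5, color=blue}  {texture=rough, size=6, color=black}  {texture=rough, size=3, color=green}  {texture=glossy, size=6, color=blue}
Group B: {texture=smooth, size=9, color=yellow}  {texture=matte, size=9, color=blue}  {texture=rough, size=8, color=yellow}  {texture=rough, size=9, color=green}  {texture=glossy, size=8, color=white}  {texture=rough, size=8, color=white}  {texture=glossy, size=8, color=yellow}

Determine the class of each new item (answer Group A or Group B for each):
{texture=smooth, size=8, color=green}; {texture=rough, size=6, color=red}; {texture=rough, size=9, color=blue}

Every 'Group A' example satisfies: size ≤ 6. None of the 'Group B' examples do.
Group B: {texture=smooth, size=8, color=green}, since size = 8.
Group A: {texture=rough, size=6, color=red}, since size = 6.
Group B: {texture=rough, size=9, color=blue}, since size = 9.

Group B, Group A, Group B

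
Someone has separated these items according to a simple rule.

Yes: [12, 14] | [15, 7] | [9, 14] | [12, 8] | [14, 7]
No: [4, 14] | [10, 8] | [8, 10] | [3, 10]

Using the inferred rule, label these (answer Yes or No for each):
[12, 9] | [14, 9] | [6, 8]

Yes, Yes, No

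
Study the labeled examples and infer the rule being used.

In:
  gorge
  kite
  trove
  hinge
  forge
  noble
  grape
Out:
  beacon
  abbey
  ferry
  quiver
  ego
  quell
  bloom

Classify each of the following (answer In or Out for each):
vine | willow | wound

The rule appears to be: ends with 'e'.
vine — ends with 'e', hence In.
willow — ends with 'w', hence Out.
wound — ends with 'd', hence Out.

In, Out, Out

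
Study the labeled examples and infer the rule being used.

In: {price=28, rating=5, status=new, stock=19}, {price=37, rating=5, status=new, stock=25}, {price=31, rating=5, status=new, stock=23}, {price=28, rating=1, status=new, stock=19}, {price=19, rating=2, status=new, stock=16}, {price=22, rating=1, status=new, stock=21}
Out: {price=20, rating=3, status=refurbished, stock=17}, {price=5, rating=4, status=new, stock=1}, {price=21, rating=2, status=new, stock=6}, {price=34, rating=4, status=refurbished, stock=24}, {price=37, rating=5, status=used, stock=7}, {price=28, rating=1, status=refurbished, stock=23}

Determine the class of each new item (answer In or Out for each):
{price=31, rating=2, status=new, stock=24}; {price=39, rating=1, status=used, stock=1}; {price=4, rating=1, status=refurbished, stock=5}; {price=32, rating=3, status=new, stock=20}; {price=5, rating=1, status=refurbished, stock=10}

In, Out, Out, In, Out

The simplest hypothesis consistent with all the labels is: status is new AND stock ≥ 7.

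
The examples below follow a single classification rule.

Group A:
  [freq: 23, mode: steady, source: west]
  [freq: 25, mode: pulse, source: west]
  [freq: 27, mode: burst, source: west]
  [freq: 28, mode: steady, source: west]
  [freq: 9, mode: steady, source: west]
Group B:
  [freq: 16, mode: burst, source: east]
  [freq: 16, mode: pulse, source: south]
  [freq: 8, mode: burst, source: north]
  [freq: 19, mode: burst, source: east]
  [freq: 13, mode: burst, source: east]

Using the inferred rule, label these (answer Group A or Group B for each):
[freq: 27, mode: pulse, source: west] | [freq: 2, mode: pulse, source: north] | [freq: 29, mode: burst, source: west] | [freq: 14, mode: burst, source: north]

'Group A' ⟺ source is west.
[freq: 27, mode: pulse, source: west]: source is west — fits, so Group A. [freq: 2, mode: pulse, source: north]: source is north — fails this test, so Group B. [freq: 29, mode: burst, source: west]: source is west — fits, so Group A. [freq: 14, mode: burst, source: north]: source is north — fails this test, so Group B.

Group A, Group B, Group A, Group B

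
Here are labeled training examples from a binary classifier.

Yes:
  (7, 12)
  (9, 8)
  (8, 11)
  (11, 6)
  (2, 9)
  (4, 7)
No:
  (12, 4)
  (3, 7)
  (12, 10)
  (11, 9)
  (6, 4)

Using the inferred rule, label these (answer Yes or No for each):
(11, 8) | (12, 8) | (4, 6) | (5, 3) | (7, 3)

Yes, No, No, No, No

The simplest hypothesis consistent with all the labels is: sum is odd.
(11, 8): 11+8 = 19, fits → Yes.
(12, 8): 12+8 = 20, lacks this property → No.
(4, 6): 4+6 = 10, lacks this property → No.
(5, 3): 5+3 = 8, lacks this property → No.
(7, 3): 7+3 = 10, lacks this property → No.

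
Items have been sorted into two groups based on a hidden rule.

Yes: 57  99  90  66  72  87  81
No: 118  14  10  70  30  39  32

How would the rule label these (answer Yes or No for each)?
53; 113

No, No

A rule that fits every label: multiple of 3 AND at least 57 — true of each 'Yes' example, false of each 'No' one.
53 — 53 = 3·17 + 2, 53 < 57, hence No. 113 — 113 = 3·37 + 2, 113 ≥ 57, hence No.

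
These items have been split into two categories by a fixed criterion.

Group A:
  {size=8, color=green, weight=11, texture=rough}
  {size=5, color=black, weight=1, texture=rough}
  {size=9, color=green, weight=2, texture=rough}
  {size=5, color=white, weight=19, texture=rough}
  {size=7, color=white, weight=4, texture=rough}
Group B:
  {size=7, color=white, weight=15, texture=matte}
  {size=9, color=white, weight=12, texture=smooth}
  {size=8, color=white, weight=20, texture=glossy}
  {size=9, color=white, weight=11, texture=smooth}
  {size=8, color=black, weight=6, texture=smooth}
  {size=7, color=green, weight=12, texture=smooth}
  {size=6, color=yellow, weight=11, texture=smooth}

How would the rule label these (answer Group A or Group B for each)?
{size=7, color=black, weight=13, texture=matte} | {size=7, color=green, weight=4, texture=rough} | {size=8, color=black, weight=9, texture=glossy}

Group B, Group A, Group B

'Group A' ⟺ texture is rough.
{size=7, color=black, weight=13, texture=matte}: texture is matte, does not fit → Group B.
{size=7, color=green, weight=4, texture=rough}: texture is rough, qualifies → Group A.
{size=8, color=black, weight=9, texture=glossy}: texture is glossy, does not fit → Group B.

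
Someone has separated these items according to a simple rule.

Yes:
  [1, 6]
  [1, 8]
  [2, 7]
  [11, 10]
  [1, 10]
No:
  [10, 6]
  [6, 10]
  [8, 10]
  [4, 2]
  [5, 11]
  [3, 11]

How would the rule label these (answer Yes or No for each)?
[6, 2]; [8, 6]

The pattern is that an item is 'Yes' exactly when: sum is odd.
No: [6, 2], since 6+2 = 8.
No: [8, 6], since 8+6 = 14.

No, No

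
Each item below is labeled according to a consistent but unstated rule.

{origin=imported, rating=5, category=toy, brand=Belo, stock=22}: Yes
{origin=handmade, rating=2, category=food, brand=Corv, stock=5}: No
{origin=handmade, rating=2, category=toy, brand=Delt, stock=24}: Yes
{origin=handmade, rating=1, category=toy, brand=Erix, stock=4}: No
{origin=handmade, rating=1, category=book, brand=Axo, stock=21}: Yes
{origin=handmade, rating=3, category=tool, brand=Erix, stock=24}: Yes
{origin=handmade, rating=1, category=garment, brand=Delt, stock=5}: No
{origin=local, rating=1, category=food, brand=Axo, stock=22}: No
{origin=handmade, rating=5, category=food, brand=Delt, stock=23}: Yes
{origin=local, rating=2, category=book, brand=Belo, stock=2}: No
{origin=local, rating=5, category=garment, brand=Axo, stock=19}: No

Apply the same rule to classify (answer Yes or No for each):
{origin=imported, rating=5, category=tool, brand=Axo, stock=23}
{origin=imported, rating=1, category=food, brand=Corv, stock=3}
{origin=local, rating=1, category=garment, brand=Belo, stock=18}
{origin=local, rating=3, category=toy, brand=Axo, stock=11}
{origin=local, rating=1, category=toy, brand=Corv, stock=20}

Yes, No, No, No, No

The common property of the 'Yes' items is: origin is not local AND stock ≥ 19. No 'No' item has it.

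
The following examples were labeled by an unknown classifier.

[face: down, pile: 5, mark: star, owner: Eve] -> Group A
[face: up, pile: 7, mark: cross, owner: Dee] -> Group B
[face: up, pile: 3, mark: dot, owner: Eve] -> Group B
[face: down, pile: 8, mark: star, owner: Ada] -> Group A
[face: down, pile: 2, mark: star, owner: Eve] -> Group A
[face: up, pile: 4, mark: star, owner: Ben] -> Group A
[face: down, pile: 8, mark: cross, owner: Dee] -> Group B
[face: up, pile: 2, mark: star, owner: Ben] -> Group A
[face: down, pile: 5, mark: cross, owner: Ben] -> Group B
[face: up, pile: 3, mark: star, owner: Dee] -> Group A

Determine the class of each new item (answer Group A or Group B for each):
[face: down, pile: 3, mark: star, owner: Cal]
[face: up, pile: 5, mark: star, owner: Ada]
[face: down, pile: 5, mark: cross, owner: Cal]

All 'Group A' examples share one property — mark is star — and every 'Group B' example lacks it.

Group A, Group A, Group B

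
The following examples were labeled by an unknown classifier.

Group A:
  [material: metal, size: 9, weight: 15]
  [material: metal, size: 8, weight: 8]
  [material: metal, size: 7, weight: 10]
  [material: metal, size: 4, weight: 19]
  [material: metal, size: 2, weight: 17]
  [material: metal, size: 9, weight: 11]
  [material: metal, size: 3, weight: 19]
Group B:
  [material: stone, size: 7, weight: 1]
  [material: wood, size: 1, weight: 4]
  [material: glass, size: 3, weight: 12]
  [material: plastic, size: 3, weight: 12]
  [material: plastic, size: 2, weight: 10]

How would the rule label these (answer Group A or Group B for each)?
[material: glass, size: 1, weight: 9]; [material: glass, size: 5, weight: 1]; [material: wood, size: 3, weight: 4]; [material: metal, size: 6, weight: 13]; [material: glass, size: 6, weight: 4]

Group B, Group B, Group B, Group A, Group B

The simplest hypothesis consistent with all the labels is: material is metal.
[material: glass, size: 1, weight: 9] — material is glass, hence Group B. [material: glass, size: 5, weight: 1] — material is glass, hence Group B. [material: wood, size: 3, weight: 4] — material is wood, hence Group B. [material: metal, size: 6, weight: 13] — material is metal, hence Group A. [material: glass, size: 6, weight: 4] — material is glass, hence Group B.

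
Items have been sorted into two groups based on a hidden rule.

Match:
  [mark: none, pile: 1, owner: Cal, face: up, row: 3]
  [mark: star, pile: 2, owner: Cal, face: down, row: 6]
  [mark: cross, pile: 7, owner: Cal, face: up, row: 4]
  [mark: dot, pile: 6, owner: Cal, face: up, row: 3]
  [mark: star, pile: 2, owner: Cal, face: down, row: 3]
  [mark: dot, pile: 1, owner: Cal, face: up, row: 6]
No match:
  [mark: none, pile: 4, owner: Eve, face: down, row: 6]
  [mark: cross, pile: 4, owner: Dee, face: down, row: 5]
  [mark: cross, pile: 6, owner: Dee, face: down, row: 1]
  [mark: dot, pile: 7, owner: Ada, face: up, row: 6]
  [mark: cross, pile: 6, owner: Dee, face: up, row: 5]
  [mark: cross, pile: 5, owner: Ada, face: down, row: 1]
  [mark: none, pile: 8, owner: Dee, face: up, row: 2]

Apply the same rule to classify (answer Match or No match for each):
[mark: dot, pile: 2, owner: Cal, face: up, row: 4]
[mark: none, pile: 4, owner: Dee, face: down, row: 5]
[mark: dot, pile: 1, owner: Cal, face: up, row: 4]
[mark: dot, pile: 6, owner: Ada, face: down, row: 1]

The common property of the 'Match' items is: owner is Cal. No 'No match' item has it.
[mark: dot, pile: 2, owner: Cal, face: up, row: 4]: owner is Cal, has this property → Match. [mark: none, pile: 4, owner: Dee, face: down, row: 5]: owner is Dee, does not pass → No match. [mark: dot, pile: 1, owner: Cal, face: up, row: 4]: owner is Cal, has this property → Match. [mark: dot, pile: 6, owner: Ada, face: down, row: 1]: owner is Ada, does not pass → No match.

Match, No match, Match, No match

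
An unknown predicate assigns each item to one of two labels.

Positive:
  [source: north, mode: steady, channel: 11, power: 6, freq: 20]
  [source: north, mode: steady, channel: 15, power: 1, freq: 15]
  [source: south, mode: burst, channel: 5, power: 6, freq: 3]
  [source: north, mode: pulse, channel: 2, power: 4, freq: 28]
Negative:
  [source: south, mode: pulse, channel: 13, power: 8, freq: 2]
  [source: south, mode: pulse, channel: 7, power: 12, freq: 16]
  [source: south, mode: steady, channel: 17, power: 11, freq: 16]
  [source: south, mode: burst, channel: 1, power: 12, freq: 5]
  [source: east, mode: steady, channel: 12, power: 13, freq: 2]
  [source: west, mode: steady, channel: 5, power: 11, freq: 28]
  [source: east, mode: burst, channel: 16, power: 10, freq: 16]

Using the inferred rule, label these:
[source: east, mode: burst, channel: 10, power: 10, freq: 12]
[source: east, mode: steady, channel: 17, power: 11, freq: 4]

A rule that fits every label: power ≤ 6 — true of each 'Positive' example, false of each 'Negative' one.

Negative, Negative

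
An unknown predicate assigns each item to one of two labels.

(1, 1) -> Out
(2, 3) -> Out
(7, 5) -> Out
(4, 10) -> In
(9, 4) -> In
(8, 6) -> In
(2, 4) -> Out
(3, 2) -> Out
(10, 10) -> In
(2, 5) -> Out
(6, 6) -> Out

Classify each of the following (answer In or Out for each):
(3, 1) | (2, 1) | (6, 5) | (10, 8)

Out, Out, Out, In

The classifier is using: sum ≥ 13.
(3, 1): Out (3+1 = 4). (2, 1): Out (2+1 = 3). (6, 5): Out (6+5 = 11). (10, 8): In (10+8 = 18).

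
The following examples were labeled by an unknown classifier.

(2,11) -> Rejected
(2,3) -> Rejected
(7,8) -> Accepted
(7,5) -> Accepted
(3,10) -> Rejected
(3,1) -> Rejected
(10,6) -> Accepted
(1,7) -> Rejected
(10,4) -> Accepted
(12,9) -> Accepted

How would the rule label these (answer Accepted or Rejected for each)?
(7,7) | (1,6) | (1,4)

Accepted, Rejected, Rejected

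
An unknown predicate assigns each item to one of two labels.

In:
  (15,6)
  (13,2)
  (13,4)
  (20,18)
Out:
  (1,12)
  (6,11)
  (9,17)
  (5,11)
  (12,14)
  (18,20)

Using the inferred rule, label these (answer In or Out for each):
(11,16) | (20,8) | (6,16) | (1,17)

Out, In, Out, Out

The classifier is using: first > second.
(11,16): Out (11 < 16).
(20,8): In (20 > 8).
(6,16): Out (6 < 16).
(1,17): Out (1 < 17).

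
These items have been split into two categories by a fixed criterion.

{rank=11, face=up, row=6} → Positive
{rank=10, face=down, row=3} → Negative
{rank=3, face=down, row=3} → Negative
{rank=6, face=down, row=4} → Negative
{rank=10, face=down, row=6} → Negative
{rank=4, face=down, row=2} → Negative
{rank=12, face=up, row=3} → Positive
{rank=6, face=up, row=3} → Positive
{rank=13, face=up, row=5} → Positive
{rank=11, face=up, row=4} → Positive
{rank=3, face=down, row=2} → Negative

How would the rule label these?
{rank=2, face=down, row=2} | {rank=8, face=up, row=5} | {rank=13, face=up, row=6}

Negative, Positive, Positive

The common property of the 'Positive' items is: face is up. No 'Negative' item has it.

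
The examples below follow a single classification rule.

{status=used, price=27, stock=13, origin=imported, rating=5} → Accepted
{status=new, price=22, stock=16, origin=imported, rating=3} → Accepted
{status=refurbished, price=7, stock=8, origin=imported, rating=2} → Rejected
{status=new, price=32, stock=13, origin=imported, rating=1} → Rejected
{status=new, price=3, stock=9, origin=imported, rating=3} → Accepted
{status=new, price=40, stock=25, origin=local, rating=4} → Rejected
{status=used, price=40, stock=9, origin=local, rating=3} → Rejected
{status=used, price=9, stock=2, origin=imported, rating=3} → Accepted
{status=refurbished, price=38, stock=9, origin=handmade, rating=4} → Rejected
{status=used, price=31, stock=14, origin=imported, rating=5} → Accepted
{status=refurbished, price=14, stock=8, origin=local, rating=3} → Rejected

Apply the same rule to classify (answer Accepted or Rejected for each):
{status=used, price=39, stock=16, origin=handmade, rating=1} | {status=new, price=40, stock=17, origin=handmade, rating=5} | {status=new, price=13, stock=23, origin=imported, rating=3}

Rejected, Rejected, Accepted

The classifier is using: origin is imported AND rating ≥ 3.
{status=used, price=39, stock=16, origin=handmade, rating=1} → origin is handmade, rating = 1 → Rejected.
{status=new, price=40, stock=17, origin=handmade, rating=5} → origin is handmade, rating = 5 → Rejected.
{status=new, price=13, stock=23, origin=imported, rating=3} → origin is imported, rating = 3 → Accepted.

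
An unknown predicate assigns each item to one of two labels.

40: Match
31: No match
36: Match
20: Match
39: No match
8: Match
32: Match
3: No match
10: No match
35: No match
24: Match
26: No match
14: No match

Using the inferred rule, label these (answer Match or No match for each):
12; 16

Match, Match

Rule: multiple of 4. This holds for each 'Match' example and fails for each 'No match' one.
12: Match (12 = 4·3).
16: Match (16 = 4·4).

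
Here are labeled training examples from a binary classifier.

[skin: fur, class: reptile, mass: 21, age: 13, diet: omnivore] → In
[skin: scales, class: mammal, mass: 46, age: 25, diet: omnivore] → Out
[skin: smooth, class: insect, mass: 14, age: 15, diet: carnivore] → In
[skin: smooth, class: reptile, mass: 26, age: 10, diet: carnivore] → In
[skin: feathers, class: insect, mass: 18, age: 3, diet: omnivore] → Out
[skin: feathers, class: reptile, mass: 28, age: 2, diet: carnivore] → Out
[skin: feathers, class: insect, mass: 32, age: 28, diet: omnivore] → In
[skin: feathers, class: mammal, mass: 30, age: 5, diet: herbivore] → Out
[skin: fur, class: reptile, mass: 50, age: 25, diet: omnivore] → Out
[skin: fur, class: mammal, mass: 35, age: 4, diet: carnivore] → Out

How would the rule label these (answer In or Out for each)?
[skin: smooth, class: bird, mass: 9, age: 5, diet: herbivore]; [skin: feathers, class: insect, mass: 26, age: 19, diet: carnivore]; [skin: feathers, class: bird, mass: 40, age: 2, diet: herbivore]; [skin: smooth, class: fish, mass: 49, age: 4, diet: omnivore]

The rule appears to be: age ≥ 10 AND mass ≤ 32.

Out, In, Out, Out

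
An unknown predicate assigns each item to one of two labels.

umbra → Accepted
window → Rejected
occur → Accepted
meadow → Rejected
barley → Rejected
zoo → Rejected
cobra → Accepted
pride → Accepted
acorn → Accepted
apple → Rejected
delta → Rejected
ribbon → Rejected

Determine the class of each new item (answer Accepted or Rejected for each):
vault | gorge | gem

Every 'Accepted' example satisfies: odd length AND contains 'r'. None of the 'Rejected' examples do.
vault: length 5, no 'r', does not pass → Rejected.
gorge: length 5, has 'r', has this property → Accepted.
gem: length 3, no 'r', does not pass → Rejected.

Rejected, Accepted, Rejected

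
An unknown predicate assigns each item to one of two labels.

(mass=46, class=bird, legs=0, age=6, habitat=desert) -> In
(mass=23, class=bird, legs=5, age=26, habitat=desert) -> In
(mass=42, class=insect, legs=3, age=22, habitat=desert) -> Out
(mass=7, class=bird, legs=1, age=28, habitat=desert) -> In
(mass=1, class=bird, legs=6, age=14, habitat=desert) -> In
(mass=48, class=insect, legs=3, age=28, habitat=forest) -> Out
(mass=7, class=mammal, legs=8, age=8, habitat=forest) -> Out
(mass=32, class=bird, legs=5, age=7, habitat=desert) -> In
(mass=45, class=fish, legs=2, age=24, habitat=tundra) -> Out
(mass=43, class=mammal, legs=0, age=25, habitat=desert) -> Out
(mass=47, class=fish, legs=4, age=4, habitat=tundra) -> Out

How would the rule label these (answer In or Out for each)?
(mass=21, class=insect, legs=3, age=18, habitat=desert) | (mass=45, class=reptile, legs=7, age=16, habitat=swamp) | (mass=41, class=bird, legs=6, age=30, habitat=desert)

Out, Out, In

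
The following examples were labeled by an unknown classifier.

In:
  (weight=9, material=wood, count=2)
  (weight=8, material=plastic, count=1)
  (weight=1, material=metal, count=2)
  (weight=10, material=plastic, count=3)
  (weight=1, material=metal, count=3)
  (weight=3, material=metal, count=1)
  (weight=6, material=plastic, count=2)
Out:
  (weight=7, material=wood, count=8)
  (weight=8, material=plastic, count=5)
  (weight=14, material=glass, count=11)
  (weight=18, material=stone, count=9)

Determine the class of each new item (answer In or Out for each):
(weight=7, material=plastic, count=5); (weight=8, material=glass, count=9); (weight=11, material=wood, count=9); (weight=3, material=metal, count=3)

A rule that fits every label: count ≤ 3 — true of each 'In' example, false of each 'Out' one.
(weight=7, material=plastic, count=5) — count = 5, hence Out.
(weight=8, material=glass, count=9) — count = 9, hence Out.
(weight=11, material=wood, count=9) — count = 9, hence Out.
(weight=3, material=metal, count=3) — count = 3, hence In.

Out, Out, Out, In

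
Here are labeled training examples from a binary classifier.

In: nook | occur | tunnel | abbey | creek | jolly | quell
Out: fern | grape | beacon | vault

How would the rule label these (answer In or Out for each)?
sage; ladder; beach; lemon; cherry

Out, In, Out, Out, In

The common property of the 'In' items is: has a double letter. No 'Out' item has it.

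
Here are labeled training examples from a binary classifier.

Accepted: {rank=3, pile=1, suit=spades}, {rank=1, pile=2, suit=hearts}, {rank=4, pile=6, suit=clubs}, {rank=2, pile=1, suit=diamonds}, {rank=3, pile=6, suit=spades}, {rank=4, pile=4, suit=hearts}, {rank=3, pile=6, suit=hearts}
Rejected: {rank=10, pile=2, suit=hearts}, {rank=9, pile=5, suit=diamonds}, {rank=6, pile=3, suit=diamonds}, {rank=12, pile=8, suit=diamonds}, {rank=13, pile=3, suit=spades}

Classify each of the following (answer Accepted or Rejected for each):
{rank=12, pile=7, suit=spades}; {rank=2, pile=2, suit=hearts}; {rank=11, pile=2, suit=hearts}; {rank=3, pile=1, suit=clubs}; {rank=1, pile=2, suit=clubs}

The classifier is using: rank ≤ 4.
{rank=12, pile=7, suit=spades}: Rejected (rank = 12).
{rank=2, pile=2, suit=hearts}: Accepted (rank = 2).
{rank=11, pile=2, suit=hearts}: Rejected (rank = 11).
{rank=3, pile=1, suit=clubs}: Accepted (rank = 3).
{rank=1, pile=2, suit=clubs}: Accepted (rank = 1).

Rejected, Accepted, Rejected, Accepted, Accepted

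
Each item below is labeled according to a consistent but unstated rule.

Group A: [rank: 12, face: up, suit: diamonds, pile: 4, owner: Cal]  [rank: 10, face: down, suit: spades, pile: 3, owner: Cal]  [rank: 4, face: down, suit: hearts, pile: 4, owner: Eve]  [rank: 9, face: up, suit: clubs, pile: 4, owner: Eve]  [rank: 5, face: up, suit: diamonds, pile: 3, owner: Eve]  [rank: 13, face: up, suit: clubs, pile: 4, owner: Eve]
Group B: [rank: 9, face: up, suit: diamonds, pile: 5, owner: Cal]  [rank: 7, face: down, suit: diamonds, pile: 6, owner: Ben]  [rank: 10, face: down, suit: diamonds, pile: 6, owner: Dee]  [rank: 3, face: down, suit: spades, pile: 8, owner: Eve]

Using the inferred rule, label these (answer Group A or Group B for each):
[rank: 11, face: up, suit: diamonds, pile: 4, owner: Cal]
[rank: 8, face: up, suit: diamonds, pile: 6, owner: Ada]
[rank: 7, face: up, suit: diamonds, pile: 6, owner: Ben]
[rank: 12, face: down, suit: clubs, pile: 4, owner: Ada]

The rule appears to be: pile ≤ 4.

Group A, Group B, Group B, Group A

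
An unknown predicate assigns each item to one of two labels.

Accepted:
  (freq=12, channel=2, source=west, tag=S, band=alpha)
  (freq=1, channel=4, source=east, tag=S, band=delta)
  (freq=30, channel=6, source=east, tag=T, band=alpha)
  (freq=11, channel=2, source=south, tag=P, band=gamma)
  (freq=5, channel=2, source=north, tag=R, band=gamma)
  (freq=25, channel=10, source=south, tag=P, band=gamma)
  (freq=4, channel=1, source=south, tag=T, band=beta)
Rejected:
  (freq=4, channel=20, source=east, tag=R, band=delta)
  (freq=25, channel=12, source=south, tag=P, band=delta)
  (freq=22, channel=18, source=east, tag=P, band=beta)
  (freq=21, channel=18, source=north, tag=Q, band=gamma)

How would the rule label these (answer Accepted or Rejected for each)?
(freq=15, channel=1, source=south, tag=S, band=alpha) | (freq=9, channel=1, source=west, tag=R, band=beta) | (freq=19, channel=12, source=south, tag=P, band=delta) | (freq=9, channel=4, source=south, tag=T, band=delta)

The common property of the 'Accepted' items is: channel ≤ 10. No 'Rejected' item has it.
(freq=15, channel=1, source=south, tag=S, band=alpha) — channel = 1, hence Accepted.
(freq=9, channel=1, source=west, tag=R, band=beta) — channel = 1, hence Accepted.
(freq=19, channel=12, source=south, tag=P, band=delta) — channel = 12, hence Rejected.
(freq=9, channel=4, source=south, tag=T, band=delta) — channel = 4, hence Accepted.

Accepted, Accepted, Rejected, Accepted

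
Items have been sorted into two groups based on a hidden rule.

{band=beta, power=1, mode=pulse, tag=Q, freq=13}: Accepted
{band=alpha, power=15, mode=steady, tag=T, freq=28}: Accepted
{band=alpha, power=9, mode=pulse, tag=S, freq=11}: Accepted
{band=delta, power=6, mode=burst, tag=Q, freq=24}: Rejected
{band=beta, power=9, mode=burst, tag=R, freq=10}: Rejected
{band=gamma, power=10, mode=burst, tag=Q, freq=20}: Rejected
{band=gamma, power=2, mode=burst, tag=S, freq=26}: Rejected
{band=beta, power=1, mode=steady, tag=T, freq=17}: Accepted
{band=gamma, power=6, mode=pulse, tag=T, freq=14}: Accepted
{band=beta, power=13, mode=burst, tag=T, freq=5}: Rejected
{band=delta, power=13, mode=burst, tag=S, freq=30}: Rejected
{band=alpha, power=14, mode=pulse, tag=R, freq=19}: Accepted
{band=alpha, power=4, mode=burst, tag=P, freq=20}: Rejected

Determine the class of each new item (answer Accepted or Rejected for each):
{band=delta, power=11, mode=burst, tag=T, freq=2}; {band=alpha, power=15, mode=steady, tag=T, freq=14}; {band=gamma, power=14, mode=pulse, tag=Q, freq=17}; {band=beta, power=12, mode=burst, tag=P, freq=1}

Every 'Accepted' example satisfies: mode is not burst. None of the 'Rejected' examples do.

Rejected, Accepted, Accepted, Rejected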